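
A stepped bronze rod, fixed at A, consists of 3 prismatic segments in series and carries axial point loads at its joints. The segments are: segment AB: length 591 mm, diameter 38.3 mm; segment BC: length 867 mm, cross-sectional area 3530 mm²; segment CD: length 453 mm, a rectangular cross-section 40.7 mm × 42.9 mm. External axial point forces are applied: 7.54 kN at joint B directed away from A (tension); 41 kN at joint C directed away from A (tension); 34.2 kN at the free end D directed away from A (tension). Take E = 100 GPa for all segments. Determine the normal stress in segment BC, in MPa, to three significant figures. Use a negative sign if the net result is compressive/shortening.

21.3 MPa

Internal axial forces (sectioning from the free end, tension +): N_CD = 34.2 kN, N_BC = 75.2 kN, N_AB = 82.74 kN.
σ_BC = N_BC/A_BC = 75200/3530 = 21.3 MPa.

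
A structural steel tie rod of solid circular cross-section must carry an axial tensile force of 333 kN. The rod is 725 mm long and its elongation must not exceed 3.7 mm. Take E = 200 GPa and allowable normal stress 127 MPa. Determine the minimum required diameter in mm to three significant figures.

57.8 mm

Required area A ≥ P/σ_allow = 333000/127 = 2622 mm².
For a solid circular section, d ≥ √(4A/π) = 57.78 mm.
Elongation limit: A ≥ PL/(Eδ_allow) = 333000·725/(200000·3.7) = 326.2 mm² ⇒ d ≥ 20.38 mm.
The stress limit governs.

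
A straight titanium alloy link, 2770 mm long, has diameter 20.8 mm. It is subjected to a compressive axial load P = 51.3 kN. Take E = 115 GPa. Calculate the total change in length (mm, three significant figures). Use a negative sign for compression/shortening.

-3.64 mm

A = 339.8 mm².
δ_mech = NL/(AE) = -51300·2770/(339.8·115000) = -3.636 mm.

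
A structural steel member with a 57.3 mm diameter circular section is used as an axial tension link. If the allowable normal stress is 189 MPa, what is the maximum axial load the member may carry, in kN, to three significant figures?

487 kN

A = 2579 mm².
P_max = σ_allow · A = 189 · 2579 = 487400 N = 487.4 kN.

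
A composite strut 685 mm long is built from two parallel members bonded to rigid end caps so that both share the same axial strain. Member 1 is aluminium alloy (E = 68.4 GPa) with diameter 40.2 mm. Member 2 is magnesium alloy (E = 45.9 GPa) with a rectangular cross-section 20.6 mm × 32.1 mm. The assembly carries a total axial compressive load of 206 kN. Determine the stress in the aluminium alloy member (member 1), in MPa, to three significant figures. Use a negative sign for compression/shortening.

-120 MPa

A_1 = 1269 mm².
A_2 = 661.3 mm².
Equal strain + equilibrium ⇒ each member carries load in proportion to AE: A₁E₁ = 86820000 N, A₂E₂ = 30350000 N, ΣAE = 117200000 N.
σ₁ = P·E₁/ΣAE = -206000·68400/117200000 = -120.3 MPa.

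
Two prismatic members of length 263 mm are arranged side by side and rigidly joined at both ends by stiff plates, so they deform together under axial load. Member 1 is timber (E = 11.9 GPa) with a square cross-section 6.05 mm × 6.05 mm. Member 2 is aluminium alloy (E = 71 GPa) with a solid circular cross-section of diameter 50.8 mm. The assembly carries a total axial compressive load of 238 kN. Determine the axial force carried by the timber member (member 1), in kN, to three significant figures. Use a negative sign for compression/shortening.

-0.718 kN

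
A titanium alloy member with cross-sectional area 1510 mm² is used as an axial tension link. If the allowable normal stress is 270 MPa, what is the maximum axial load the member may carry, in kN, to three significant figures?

P_max = σ_allow · A = 270 · 1510 = 407700 N = 407.7 kN.

408 kN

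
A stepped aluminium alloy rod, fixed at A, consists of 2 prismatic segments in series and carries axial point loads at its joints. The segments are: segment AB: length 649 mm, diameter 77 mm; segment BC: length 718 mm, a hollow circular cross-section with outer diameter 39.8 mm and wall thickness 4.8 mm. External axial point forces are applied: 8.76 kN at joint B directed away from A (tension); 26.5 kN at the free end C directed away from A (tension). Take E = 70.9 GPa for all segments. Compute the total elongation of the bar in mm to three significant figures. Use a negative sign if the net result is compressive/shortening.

0.578 mm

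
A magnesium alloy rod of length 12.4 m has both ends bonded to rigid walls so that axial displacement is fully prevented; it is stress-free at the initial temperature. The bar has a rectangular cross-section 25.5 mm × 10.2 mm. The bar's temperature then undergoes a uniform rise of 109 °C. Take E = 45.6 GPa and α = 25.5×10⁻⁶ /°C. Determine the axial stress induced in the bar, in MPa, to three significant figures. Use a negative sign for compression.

-127 MPa

Free thermal expansion αLΔT = 25.5e-6 · 12400 · 109 = 34.47 mm.
The walls impose strain ε = −(34.47)/12400 = -2.7795e-03; σ = Eε = 45600 · -2.7795e-03 = -126.7 MPa.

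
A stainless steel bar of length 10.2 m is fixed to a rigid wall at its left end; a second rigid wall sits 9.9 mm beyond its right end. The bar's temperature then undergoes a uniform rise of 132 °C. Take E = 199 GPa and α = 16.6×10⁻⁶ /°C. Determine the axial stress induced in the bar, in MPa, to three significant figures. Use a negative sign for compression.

Free thermal expansion αLΔT = 16.6e-6 · 10200 · 132 = 22.35 mm.
The walls engage after the gap closes; constrained expansion = 22.35 − 9.9 = 12.45 mm.
The walls impose strain ε = −(12.45)/10200 = -1.2206e-03; σ = Eε = 199000 · -1.2206e-03 = -242.9 MPa.

-243 MPa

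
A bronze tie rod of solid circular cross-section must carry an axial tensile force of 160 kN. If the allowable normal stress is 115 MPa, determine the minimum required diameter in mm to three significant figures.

42.1 mm

Required area A ≥ P/σ_allow = 160000/115 = 1391 mm².
For a solid circular section, d ≥ √(4A/π) = 42.09 mm.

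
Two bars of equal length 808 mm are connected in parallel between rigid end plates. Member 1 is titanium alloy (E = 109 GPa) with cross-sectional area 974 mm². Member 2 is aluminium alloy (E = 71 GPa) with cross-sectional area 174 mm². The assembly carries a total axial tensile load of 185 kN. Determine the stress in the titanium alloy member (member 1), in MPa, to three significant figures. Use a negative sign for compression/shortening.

Equal strain + equilibrium ⇒ each member carries load in proportion to AE: A₁E₁ = 106200000 N, A₂E₂ = 12350000 N, ΣAE = 118500000 N.
σ₁ = P·E₁/ΣAE = 185000·109000/118500000 = 170.1 MPa.

170 MPa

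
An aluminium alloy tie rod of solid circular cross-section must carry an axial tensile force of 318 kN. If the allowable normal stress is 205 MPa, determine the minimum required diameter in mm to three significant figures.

Required area A ≥ P/σ_allow = 318000/205 = 1551 mm².
For a solid circular section, d ≥ √(4A/π) = 44.44 mm.

44.4 mm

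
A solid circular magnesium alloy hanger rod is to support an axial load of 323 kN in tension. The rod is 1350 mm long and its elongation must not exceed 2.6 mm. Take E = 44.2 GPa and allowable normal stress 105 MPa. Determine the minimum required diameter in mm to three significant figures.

69.5 mm

Required area A ≥ P/σ_allow = 323000/105 = 3076 mm².
For a solid circular section, d ≥ √(4A/π) = 62.58 mm.
Elongation limit: A ≥ PL/(Eδ_allow) = 323000·1350/(44200·2.6) = 3794 mm² ⇒ d ≥ 69.51 mm.
The elongation limit governs.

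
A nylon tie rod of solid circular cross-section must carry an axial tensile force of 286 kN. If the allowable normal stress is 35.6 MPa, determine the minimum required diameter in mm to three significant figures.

101 mm

Required area A ≥ P/σ_allow = 286000/35.6 = 8034 mm².
For a solid circular section, d ≥ √(4A/π) = 101.1 mm.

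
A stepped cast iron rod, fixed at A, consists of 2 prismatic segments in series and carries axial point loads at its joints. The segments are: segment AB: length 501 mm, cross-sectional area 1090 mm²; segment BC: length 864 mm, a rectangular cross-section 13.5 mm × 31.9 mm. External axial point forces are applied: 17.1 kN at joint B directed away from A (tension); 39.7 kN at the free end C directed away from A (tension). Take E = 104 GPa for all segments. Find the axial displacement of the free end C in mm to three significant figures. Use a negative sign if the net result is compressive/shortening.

Internal axial forces (sectioning from the free end, tension +): N_BC = 39.7 kN, N_AB = 56.8 kN.
A_BC = 430.6 mm².
δ_AB = 56800·501/(1090·104000) = 0.251 mm
δ_BC = 39700·864/(430.6·104000) = 0.7659 mm
δ = Σδ_i = 1.017 mm.

1.02 mm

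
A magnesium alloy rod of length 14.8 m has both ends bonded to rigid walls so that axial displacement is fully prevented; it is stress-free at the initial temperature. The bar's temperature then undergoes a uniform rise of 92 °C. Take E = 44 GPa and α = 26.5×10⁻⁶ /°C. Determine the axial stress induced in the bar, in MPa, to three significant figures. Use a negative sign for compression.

Free thermal expansion αLΔT = 26.5e-6 · 14800 · 92 = 36.08 mm.
The walls impose strain ε = −(36.08)/14800 = -2.4380e-03; σ = Eε = 44000 · -2.4380e-03 = -107.3 MPa.

-107 MPa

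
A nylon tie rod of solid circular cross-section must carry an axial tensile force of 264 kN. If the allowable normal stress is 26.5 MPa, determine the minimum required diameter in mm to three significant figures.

Required area A ≥ P/σ_allow = 264000/26.5 = 9962 mm².
For a solid circular section, d ≥ √(4A/π) = 112.6 mm.

113 mm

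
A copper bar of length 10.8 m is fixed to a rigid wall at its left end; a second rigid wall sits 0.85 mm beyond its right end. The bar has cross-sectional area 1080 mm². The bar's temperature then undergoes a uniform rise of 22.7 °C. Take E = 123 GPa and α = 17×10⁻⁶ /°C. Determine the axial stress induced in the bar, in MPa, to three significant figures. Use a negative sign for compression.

-37.8 MPa

Free thermal expansion αLΔT = 17e-6 · 10800 · 22.7 = 4.168 mm.
The walls engage after the gap closes; constrained expansion = 4.168 − 0.85 = 3.318 mm.
The walls impose strain ε = −(3.318)/10800 = -3.0720e-04; σ = Eε = 123000 · -3.0720e-04 = -37.79 MPa.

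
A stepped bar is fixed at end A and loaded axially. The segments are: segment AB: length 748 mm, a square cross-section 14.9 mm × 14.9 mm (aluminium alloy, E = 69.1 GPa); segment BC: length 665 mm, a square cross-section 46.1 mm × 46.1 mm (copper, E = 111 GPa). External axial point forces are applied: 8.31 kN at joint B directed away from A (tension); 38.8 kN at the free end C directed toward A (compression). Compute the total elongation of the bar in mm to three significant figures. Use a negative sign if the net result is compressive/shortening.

-1.60 mm

Internal axial forces (sectioning from the free end, tension +): N_BC = -38.8 kN, N_AB = -30.49 kN.
A_AB = 222 mm².
A_BC = 2125 mm².
δ_AB = -30490·748/(222·69100) = -1.487 mm
δ_BC = -38800·665/(2125·111000) = -0.1094 mm
δ = Σδ_i = -1.596 mm.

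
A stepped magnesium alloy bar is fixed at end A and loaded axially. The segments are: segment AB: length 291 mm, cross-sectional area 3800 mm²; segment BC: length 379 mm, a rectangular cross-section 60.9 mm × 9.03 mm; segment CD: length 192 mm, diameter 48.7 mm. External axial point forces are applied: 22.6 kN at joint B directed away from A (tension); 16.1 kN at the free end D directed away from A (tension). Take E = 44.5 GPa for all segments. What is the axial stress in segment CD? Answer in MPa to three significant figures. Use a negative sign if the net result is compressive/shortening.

8.64 MPa

Internal axial forces (sectioning from the free end, tension +): N_CD = 16.1 kN, N_BC = 16.1 kN, N_AB = 38.7 kN.
A_CD = 1863 mm².
σ_CD = N_CD/A_CD = 16100/1863 = 8.643 MPa.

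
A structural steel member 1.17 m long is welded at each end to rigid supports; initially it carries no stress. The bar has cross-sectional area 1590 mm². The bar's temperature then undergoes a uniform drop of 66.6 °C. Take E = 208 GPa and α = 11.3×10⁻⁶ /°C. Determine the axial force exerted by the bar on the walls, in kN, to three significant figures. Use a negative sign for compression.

Free thermal expansion αLΔT = 11.3e-6 · 1170 · -66.6 = -0.8805 mm.
The walls impose strain ε = −(-0.8805)/1170 = 7.5258e-04; σ = Eε = 208000 · 7.5258e-04 = 156.5 MPa.
Wall reaction R = σ·A = 156.5·1590 = 248900 N = 248.9 kN.

249 kN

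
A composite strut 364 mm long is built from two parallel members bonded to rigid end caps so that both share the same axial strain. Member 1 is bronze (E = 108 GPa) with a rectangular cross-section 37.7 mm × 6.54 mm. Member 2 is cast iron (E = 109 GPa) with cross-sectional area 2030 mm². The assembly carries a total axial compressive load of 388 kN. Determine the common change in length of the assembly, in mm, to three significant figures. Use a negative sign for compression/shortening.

A_1 = 246.6 mm².
Equal strain + equilibrium ⇒ each member carries load in proportion to AE: A₁E₁ = 26630000 N, A₂E₂ = 221300000 N, ΣAE = 247900000 N.
δ = PL/ΣAE = -388000·364/247900000 = -0.5697 mm.

-0.570 mm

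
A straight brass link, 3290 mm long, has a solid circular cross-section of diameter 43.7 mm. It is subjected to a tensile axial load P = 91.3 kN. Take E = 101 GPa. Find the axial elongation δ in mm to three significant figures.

1.98 mm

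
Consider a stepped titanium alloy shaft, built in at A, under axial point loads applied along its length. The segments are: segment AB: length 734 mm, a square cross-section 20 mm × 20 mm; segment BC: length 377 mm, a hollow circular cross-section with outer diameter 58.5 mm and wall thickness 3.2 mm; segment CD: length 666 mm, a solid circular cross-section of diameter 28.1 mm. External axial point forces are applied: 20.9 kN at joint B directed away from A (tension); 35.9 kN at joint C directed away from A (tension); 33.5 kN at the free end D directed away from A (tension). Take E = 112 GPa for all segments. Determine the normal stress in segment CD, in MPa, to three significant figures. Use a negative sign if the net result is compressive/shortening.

Internal axial forces (sectioning from the free end, tension +): N_CD = 33.5 kN, N_BC = 69.4 kN, N_AB = 90.3 kN.
A_CD = 620.2 mm².
σ_CD = N_CD/A_CD = 33500/620.2 = 54.02 MPa.

54.0 MPa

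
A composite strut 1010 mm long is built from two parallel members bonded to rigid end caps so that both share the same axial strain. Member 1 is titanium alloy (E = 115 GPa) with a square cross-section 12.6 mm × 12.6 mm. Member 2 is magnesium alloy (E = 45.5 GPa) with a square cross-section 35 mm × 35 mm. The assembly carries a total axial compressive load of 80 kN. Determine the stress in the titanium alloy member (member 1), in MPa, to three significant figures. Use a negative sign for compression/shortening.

A_1 = 158.8 mm².
A_2 = 1225 mm².
Equal strain + equilibrium ⇒ each member carries load in proportion to AE: A₁E₁ = 18260000 N, A₂E₂ = 55740000 N, ΣAE = 73990000 N.
σ₁ = P·E₁/ΣAE = -80000·115000/73990000 = -124.3 MPa.

-124 MPa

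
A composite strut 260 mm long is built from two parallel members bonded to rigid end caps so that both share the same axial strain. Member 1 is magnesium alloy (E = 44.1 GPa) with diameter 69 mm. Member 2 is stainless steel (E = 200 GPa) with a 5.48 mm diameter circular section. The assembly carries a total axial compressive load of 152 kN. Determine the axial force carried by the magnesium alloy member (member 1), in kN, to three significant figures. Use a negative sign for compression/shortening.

-148 kN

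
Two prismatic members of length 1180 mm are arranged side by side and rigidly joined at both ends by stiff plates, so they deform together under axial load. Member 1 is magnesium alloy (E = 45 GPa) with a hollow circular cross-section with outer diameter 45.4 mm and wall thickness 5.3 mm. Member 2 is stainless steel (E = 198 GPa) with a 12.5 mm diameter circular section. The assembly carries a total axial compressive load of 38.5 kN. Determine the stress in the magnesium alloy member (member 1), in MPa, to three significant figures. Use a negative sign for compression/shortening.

A_1 = 667.7 mm².
A_2 = 122.7 mm².
Equal strain + equilibrium ⇒ each member carries load in proportion to AE: A₁E₁ = 30050000 N, A₂E₂ = 24300000 N, ΣAE = 54340000 N.
σ₁ = P·E₁/ΣAE = -38500·45000/54340000 = -31.88 MPa.

-31.9 MPa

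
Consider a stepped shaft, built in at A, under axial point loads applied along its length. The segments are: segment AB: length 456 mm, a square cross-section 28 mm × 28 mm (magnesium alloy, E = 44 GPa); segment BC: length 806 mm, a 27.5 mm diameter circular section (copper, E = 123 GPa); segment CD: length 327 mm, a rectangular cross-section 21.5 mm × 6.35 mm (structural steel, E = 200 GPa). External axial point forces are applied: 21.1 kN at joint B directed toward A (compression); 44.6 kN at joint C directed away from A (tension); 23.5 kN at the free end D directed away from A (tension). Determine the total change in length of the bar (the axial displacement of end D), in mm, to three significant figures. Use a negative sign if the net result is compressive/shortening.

Internal axial forces (sectioning from the free end, tension +): N_CD = 23.5 kN, N_BC = 68.1 kN, N_AB = 47 kN.
A_AB = 784 mm².
A_BC = 594 mm².
A_CD = 136.5 mm².
δ_AB = 47000·456/(784·44000) = 0.6213 mm
δ_BC = 68100·806/(594·123000) = 0.7513 mm
δ_CD = 23500·327/(136.5·200000) = 0.2814 mm
δ = Σδ_i = 1.654 mm.

1.65 mm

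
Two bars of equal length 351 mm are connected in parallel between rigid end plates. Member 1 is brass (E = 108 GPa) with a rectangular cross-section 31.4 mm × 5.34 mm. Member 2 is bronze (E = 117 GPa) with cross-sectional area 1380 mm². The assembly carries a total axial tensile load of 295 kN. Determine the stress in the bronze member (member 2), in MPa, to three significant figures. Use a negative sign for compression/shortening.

A_1 = 167.7 mm².
Equal strain + equilibrium ⇒ each member carries load in proportion to AE: A₁E₁ = 18110000 N, A₂E₂ = 161500000 N, ΣAE = 179600000 N.
σ₂ = P·E₂/ΣAE = 295000·117000/179600000 = 192.2 MPa.

192 MPa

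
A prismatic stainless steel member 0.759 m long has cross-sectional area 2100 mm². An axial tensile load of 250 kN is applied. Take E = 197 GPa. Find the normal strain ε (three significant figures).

σ = N/A = 119 MPa; ε = σ/E = 119/197000 = 6.043e-04.

6.04e-04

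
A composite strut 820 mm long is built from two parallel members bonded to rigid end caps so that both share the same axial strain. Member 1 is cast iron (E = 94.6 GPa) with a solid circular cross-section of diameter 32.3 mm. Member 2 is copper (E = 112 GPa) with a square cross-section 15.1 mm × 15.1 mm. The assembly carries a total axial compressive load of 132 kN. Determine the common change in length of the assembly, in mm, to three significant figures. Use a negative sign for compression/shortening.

A_1 = 819.4 mm².
A_2 = 228 mm².
Equal strain + equilibrium ⇒ each member carries load in proportion to AE: A₁E₁ = 77520000 N, A₂E₂ = 25540000 N, ΣAE = 103100000 N.
δ = PL/ΣAE = -132000·820/103100000 = -1.05 mm.

-1.05 mm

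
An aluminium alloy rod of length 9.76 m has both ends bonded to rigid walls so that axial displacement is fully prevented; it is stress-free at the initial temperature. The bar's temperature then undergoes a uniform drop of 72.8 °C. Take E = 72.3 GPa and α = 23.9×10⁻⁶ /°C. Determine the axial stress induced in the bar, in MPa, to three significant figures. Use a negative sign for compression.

Free thermal expansion αLΔT = 23.9e-6 · 9760 · -72.8 = -16.98 mm.
The walls impose strain ε = −(-16.98)/9760 = 1.7399e-03; σ = Eε = 72300 · 1.7399e-03 = 125.8 MPa.

126 MPa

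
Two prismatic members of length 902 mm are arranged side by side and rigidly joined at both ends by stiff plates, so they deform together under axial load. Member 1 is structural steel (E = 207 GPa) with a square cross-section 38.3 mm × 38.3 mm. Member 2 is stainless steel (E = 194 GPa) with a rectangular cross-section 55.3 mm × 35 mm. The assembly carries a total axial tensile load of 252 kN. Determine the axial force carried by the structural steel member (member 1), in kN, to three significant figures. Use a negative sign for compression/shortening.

A_1 = 1467 mm².
A_2 = 1936 mm².
Equal strain + equilibrium ⇒ each member carries load in proportion to AE: A₁E₁ = 303600000 N, A₂E₂ = 375500000 N, ΣAE = 679100000 N.
F₁ = P·A₁E₁/ΣAE = 252000·303600000/679100000 = 112700 N.

113 kN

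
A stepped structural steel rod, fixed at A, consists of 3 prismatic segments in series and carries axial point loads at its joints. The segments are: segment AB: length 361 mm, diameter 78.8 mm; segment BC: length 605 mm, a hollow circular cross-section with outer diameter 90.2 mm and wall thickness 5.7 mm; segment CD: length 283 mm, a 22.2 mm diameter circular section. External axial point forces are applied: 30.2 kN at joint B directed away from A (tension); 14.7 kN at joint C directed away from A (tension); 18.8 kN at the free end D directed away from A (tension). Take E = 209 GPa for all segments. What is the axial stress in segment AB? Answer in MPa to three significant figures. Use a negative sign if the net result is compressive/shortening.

13.1 MPa

Internal axial forces (sectioning from the free end, tension +): N_CD = 18.8 kN, N_BC = 33.5 kN, N_AB = 63.7 kN.
A_AB = 4877 mm².
σ_AB = N_AB/A_AB = 63700/4877 = 13.06 MPa.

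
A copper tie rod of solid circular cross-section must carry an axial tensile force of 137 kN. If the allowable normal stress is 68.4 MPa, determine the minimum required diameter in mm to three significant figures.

Required area A ≥ P/σ_allow = 137000/68.4 = 2003 mm².
For a solid circular section, d ≥ √(4A/π) = 50.5 mm.

50.5 mm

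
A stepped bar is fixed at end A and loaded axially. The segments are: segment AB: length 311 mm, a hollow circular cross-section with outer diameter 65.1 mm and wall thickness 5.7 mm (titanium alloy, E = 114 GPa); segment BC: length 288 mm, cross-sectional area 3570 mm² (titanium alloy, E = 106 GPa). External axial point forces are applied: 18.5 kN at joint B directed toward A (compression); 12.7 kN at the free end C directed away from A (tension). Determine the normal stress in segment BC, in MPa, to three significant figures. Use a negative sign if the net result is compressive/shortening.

3.56 MPa

Internal axial forces (sectioning from the free end, tension +): N_BC = 12.7 kN, N_AB = -5.8 kN.
σ_BC = N_BC/A_BC = 12700/3570 = 3.557 MPa.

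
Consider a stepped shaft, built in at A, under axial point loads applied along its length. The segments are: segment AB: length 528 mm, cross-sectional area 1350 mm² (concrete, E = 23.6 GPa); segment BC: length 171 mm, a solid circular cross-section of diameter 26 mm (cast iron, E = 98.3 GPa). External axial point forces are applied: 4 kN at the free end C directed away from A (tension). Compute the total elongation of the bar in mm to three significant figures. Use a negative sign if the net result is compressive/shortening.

0.0794 mm

Internal axial forces (sectioning from the free end, tension +): N_BC = 4 kN, N_AB = 4 kN.
A_BC = 530.9 mm².
δ_AB = 4000·528/(1350·23600) = 0.06629 mm
δ_BC = 4000·171/(530.9·98300) = 0.01311 mm
δ = Σδ_i = 0.0794 mm.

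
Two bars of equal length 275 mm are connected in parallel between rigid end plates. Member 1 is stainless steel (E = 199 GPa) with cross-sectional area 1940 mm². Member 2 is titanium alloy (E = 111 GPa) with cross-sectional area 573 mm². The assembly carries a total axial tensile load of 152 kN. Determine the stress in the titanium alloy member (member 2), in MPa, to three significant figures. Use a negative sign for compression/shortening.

37.5 MPa

Equal strain + equilibrium ⇒ each member carries load in proportion to AE: A₁E₁ = 386100000 N, A₂E₂ = 63600000 N, ΣAE = 449700000 N.
σ₂ = P·E₂/ΣAE = 152000·111000/449700000 = 37.52 MPa.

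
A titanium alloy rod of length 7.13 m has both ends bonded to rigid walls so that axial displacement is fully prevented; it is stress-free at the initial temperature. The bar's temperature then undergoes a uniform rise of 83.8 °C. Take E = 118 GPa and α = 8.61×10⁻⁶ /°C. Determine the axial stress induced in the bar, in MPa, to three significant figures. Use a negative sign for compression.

Free thermal expansion αLΔT = 8.61e-6 · 7130 · 83.8 = 5.144 mm.
The walls impose strain ε = −(5.144)/7130 = -7.2152e-04; σ = Eε = 118000 · -7.2152e-04 = -85.14 MPa.

-85.1 MPa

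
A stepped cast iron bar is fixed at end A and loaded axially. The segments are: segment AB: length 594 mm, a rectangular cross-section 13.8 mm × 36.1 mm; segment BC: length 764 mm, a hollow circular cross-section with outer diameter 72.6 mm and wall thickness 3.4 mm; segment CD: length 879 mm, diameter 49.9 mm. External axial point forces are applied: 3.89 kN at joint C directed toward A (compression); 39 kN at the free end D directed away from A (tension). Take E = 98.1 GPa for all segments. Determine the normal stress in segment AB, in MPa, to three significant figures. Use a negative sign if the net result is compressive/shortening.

Internal axial forces (sectioning from the free end, tension +): N_CD = 39 kN, N_BC = 35.11 kN, N_AB = 35.11 kN.
A_AB = 498.2 mm².
σ_AB = N_AB/A_AB = 35110/498.2 = 70.48 MPa.

70.5 MPa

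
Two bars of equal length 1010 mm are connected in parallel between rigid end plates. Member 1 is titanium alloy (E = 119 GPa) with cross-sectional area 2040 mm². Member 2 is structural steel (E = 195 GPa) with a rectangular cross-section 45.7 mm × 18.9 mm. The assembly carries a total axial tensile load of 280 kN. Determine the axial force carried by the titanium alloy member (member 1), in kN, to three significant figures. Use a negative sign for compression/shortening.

A_2 = 863.7 mm².
Equal strain + equilibrium ⇒ each member carries load in proportion to AE: A₁E₁ = 242800000 N, A₂E₂ = 168400000 N, ΣAE = 411200000 N.
F₁ = P·A₁E₁/ΣAE = 280000·242800000/411200000 = 165300 N.

165 kN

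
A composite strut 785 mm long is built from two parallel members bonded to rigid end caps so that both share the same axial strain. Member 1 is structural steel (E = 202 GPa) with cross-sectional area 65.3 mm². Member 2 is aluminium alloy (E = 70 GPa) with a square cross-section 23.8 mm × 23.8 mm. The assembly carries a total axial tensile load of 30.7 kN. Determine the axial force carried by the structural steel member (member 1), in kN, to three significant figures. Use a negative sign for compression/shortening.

7.66 kN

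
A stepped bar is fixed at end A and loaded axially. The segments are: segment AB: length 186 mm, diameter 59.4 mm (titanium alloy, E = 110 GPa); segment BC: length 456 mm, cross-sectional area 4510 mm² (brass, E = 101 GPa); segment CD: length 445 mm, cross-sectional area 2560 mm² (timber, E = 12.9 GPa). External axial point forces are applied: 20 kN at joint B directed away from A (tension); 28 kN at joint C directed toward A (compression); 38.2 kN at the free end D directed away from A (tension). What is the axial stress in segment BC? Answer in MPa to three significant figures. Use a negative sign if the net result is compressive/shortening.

Internal axial forces (sectioning from the free end, tension +): N_CD = 38.2 kN, N_BC = 10.2 kN, N_AB = 30.2 kN.
σ_BC = N_BC/A_BC = 10200/4510 = 2.262 MPa.

2.26 MPa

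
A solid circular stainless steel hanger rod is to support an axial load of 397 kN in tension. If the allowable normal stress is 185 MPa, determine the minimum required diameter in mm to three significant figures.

Required area A ≥ P/σ_allow = 397000/185 = 2146 mm².
For a solid circular section, d ≥ √(4A/π) = 52.27 mm.

52.3 mm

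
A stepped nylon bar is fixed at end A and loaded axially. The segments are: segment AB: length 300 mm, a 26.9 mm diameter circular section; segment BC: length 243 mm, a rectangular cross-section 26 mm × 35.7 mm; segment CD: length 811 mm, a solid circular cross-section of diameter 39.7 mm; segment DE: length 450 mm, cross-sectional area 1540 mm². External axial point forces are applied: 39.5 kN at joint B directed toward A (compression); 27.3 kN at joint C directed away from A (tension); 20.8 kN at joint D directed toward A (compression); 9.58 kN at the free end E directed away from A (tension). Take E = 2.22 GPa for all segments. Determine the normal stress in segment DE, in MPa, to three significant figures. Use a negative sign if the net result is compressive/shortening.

Internal axial forces (sectioning from the free end, tension +): N_DE = 9.58 kN, N_CD = -11.22 kN, N_BC = 16.08 kN, N_AB = -23.42 kN.
σ_DE = N_DE/A_DE = 9580/1540 = 6.221 MPa.

6.22 MPa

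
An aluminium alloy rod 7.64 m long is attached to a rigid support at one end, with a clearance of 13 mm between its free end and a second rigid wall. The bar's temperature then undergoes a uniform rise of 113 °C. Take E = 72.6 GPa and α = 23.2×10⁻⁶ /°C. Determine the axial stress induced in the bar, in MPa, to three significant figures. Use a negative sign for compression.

-66.8 MPa

Free thermal expansion αLΔT = 23.2e-6 · 7640 · 113 = 20.03 mm.
The walls engage after the gap closes; constrained expansion = 20.03 − 13 = 7.029 mm.
The walls impose strain ε = −(7.029)/7640 = -9.2003e-04; σ = Eε = 72600 · -9.2003e-04 = -66.79 MPa.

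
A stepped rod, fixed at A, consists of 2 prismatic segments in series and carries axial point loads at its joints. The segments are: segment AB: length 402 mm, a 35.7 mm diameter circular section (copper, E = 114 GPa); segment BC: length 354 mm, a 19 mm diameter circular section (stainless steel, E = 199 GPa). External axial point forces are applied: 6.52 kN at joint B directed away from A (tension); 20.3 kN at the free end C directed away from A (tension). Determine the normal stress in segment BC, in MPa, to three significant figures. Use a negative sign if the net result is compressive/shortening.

Internal axial forces (sectioning from the free end, tension +): N_BC = 20.3 kN, N_AB = 26.82 kN.
A_BC = 283.5 mm².
σ_BC = N_BC/A_BC = 20300/283.5 = 71.6 MPa.

71.6 MPa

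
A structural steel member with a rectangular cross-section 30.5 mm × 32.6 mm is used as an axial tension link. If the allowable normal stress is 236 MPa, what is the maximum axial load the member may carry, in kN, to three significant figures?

A = 994.3 mm².
P_max = σ_allow · A = 236 · 994.3 = 234700 N = 234.7 kN.

235 kN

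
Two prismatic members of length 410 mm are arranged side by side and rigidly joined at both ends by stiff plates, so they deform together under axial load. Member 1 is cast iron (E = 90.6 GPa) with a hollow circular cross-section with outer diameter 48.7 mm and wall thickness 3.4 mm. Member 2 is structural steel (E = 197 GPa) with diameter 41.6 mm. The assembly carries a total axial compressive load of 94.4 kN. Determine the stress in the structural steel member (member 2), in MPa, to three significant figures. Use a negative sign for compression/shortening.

-59.7 MPa

A_1 = 483.9 mm².
A_2 = 1359 mm².
Equal strain + equilibrium ⇒ each member carries load in proportion to AE: A₁E₁ = 43840000 N, A₂E₂ = 267800000 N, ΣAE = 311600000 N.
σ₂ = P·E₂/ΣAE = -94400·197000/311600000 = -59.68 MPa.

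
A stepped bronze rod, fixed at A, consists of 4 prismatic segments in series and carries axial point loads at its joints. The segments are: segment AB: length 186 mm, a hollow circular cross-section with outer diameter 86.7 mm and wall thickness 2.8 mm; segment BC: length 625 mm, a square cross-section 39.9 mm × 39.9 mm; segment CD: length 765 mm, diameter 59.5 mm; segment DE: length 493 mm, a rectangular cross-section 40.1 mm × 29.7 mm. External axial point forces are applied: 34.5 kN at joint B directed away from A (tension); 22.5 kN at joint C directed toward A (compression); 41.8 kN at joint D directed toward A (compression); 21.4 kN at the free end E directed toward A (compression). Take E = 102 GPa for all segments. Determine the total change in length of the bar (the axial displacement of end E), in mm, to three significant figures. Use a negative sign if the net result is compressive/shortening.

-0.714 mm

Internal axial forces (sectioning from the free end, tension +): N_DE = -21.4 kN, N_CD = -63.2 kN, N_BC = -85.7 kN, N_AB = -51.2 kN.
A_AB = 738 mm².
A_BC = 1592 mm².
A_CD = 2781 mm².
A_DE = 1191 mm².
δ_AB = -51200·186/(738·102000) = -0.1265 mm
δ_BC = -85700·625/(1592·102000) = -0.3298 mm
δ_CD = -63200·765/(2781·102000) = -0.1705 mm
δ_DE = -21400·493/(1191·102000) = -0.08685 mm
δ = Σδ_i = -0.7137 mm.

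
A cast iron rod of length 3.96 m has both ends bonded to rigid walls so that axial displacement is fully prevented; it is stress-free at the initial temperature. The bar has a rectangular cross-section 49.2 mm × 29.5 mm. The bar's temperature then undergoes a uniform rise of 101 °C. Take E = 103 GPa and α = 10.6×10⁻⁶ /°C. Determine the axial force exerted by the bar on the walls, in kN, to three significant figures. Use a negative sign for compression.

-160 kN

Free thermal expansion αLΔT = 10.6e-6 · 3960 · 101 = 4.24 mm.
The walls impose strain ε = −(4.24)/3960 = -1.0706e-03; σ = Eε = 103000 · -1.0706e-03 = -110.3 MPa.
Wall reaction R = σ·A = -110.3·1451 = -160000 N = -160 kN.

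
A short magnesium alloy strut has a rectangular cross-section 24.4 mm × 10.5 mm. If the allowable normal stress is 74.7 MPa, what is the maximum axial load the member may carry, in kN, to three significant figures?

A = 256.2 mm².
P_max = σ_allow · A = 74.7 · 256.2 = 19140 N = 19.14 kN.

19.1 kN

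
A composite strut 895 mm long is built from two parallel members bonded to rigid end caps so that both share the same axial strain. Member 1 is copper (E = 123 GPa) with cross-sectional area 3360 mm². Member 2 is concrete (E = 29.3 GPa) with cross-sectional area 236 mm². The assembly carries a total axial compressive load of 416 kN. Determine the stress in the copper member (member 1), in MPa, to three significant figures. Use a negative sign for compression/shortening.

-122 MPa

Equal strain + equilibrium ⇒ each member carries load in proportion to AE: A₁E₁ = 413300000 N, A₂E₂ = 6915000 N, ΣAE = 420200000 N.
σ₁ = P·E₁/ΣAE = -416000·123000/420200000 = -121.8 MPa.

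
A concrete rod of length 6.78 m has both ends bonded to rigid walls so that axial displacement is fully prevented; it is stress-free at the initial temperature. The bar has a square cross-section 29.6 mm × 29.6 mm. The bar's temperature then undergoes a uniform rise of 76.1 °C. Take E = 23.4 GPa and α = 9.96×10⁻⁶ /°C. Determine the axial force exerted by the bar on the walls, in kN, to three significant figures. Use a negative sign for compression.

Free thermal expansion αLΔT = 9.96e-6 · 6780 · 76.1 = 5.139 mm.
The walls impose strain ε = −(5.139)/6780 = -7.5796e-04; σ = Eε = 23400 · -7.5796e-04 = -17.74 MPa.
Wall reaction R = σ·A = -17.74·876.2 = -15540 N = -15.54 kN.

-15.5 kN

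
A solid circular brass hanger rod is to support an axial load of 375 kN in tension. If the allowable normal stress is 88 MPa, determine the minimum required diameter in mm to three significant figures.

Required area A ≥ P/σ_allow = 375000/88 = 4261 mm².
For a solid circular section, d ≥ √(4A/π) = 73.66 mm.

73.7 mm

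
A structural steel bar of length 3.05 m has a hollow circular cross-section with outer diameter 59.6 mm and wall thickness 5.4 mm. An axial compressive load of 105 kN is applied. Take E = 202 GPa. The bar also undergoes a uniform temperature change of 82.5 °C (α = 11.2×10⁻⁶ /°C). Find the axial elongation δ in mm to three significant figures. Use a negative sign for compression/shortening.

A = 919.5 mm².
δ_mech = NL/(AE) = -105000·3050/(919.5·202000) = -1.724 mm.
δ_thermal = αLΔT = 11.2e-6·3050·82.5 = 2.818 mm.
δ = δ_mech + δ_thermal = 1.094 mm.

1.09 mm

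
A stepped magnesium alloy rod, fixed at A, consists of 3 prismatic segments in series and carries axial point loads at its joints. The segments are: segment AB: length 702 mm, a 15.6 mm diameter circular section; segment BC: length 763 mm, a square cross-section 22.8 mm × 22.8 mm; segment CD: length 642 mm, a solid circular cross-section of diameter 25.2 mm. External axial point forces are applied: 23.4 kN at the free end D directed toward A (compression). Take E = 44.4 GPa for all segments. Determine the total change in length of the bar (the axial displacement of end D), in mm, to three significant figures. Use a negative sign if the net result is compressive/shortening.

-3.39 mm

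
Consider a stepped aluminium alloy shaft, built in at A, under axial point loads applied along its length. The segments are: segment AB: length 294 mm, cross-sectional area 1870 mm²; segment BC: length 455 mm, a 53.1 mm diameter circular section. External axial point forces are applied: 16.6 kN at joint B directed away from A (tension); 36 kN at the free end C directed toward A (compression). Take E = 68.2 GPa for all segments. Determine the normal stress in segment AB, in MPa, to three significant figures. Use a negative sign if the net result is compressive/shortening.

Internal axial forces (sectioning from the free end, tension +): N_BC = -36 kN, N_AB = -19.4 kN.
σ_AB = N_AB/A_AB = -19400/1870 = -10.37 MPa.

-10.4 MPa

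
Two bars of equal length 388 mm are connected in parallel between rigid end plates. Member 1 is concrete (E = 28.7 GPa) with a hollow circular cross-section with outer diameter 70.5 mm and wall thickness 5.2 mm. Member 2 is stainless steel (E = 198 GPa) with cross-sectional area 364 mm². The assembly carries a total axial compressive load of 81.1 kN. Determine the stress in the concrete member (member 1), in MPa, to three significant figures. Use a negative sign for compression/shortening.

A_1 = 1067 mm².
Equal strain + equilibrium ⇒ each member carries load in proportion to AE: A₁E₁ = 30620000 N, A₂E₂ = 72070000 N, ΣAE = 102700000 N.
σ₁ = P·E₁/ΣAE = -81100·28700/102700000 = -22.67 MPa.

-22.7 MPa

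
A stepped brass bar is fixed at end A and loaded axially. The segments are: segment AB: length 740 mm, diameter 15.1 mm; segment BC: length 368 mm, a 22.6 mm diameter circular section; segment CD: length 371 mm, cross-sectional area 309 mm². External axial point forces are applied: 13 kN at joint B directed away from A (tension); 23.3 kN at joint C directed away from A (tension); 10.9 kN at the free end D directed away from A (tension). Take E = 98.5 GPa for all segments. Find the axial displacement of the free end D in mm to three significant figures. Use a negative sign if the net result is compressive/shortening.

2.43 mm

Internal axial forces (sectioning from the free end, tension +): N_CD = 10.9 kN, N_BC = 34.2 kN, N_AB = 47.2 kN.
A_AB = 179.1 mm².
A_BC = 401.1 mm².
δ_AB = 47200·740/(179.1·98500) = 1.98 mm
δ_BC = 34200·368/(401.1·98500) = 0.3185 mm
δ_CD = 10900·371/(309·98500) = 0.1329 mm
δ = Σδ_i = 2.432 mm.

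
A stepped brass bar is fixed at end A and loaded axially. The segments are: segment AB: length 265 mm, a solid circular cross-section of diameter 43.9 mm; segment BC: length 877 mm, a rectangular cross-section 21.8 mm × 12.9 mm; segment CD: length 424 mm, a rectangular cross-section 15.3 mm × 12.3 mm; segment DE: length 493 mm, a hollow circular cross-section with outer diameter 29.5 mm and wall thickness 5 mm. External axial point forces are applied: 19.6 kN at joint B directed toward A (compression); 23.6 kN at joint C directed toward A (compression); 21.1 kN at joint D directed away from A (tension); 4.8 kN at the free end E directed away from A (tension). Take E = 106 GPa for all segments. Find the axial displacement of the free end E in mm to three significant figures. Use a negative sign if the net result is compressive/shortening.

Internal axial forces (sectioning from the free end, tension +): N_DE = 4.8 kN, N_CD = 25.9 kN, N_BC = 2.3 kN, N_AB = -17.3 kN.
A_AB = 1514 mm².
A_BC = 281.2 mm².
A_CD = 188.2 mm².
A_DE = 384.8 mm².
δ_AB = -17300·265/(1514·106000) = -0.02857 mm
δ_BC = 2300·877/(281.2·106000) = 0.06767 mm
δ_CD = 25900·424/(188.2·106000) = 0.5505 mm
δ_DE = 4800·493/(384.8·106000) = 0.05801 mm
δ = Σδ_i = 0.6476 mm.

0.648 mm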